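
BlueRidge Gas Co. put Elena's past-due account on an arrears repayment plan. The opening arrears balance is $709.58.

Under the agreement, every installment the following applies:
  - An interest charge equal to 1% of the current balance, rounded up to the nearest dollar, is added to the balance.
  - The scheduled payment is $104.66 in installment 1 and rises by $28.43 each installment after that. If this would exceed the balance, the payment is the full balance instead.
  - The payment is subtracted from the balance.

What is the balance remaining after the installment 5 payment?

Installment 1: $709.58 +$8.00 interest = $717.58; pay $104.66 → $612.92
Installment 2: $612.92 +$7.00 interest = $619.92; pay $133.09 → $486.83
Installment 3: $486.83 +$5.00 interest = $491.83; pay $161.52 → $330.31
Installment 4: $330.31 +$4.00 interest = $334.31; pay $189.95 → $144.36
Installment 5: $144.36 +$2.00 interest = $146.36; pay $146.36 → $0.00

$0.00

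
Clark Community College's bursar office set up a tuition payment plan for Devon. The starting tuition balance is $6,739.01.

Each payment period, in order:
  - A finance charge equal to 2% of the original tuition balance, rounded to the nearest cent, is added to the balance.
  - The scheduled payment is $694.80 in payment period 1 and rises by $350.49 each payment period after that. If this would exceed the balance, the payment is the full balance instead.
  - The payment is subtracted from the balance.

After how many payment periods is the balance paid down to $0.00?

Payment period 1: opening $6,739.01; interest $134.78 → $6,873.79; payment $694.80; balance $6,178.99
Payment period 2: opening $6,178.99; interest $134.78 → $6,313.77; payment $1,045.29; balance $5,268.48
Payment period 3: opening $5,268.48; interest $134.78 → $5,403.26; payment $1,395.78; balance $4,007.48
Payment period 4: opening $4,007.48; interest $134.78 → $4,142.26; payment $1,746.27; balance $2,395.99
Payment period 5: opening $2,395.99; interest $134.78 → $2,530.77; payment $2,096.76; balance $434.01
Payment period 6: opening $434.01; interest $134.78 → $568.79; payment $568.79; balance $0.00
Balance reaches $0.00 in payment period 6.

6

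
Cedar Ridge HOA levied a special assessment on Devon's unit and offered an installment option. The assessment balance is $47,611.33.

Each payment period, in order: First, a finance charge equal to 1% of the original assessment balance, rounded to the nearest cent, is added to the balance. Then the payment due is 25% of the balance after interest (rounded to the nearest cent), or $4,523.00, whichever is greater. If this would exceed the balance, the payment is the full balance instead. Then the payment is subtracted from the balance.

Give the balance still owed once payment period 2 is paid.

Payment period 1: $47,611.33 +$476.11 interest = $48,087.44; pay $12,021.86 → $36,065.58
Payment period 2: $36,065.58 +$476.11 interest = $36,541.69; pay $9,135.42 → $27,406.27

$27,406.27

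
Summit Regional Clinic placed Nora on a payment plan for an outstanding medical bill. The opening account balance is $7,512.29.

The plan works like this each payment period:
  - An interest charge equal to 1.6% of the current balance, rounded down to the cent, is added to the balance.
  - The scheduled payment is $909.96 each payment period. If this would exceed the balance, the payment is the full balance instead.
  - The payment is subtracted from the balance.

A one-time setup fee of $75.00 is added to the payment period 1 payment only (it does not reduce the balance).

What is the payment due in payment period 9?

Payment period 1: $7,512.29 +$120.19 interest = $7,632.48; pay $909.96 (+ $75.00 fee) → $6,722.52
Payment period 2: $6,722.52 +$107.56 interest = $6,830.08; pay $909.96 → $5,920.12
Payment period 3: $5,920.12 +$94.72 interest = $6,014.84; pay $909.96 → $5,104.88
Payment period 4: $5,104.88 +$81.67 interest = $5,186.55; pay $909.96 → $4,276.59
Payment period 5: $4,276.59 +$68.42 interest = $4,345.01; pay $909.96 → $3,435.05
Payment period 6: $3,435.05 +$54.96 interest = $3,490.01; pay $909.96 → $2,580.05
Payment period 7: $2,580.05 +$41.28 interest = $2,621.33; pay $909.96 → $1,711.37
Payment period 8: $1,711.37 +$27.38 interest = $1,738.75; pay $909.96 → $828.79
Payment period 9: $828.79 +$13.26 interest = $842.05; pay $842.05 → $0.00

$842.05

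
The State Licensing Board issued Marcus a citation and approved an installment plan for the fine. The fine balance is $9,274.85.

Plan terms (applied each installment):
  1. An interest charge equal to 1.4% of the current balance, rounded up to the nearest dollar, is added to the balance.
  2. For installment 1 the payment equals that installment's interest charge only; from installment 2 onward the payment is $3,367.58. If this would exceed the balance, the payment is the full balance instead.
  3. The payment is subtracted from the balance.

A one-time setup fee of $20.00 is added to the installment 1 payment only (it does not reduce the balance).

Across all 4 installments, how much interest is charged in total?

$384.00

# | Opening | Interest | Payment | Fee | End bal
1 | $9,274.85 | $130.00 | $130.00 | $20.00 | $9,274.85
2 | $9,274.85 | $130.00 | $3,367.58 | — | $6,037.27
3 | $6,037.27 | $85.00 | $3,367.58 | — | $2,754.69
4 | $2,754.69 | $39.00 | $2,793.69 | — | $0.00
Total interest: $130.00 + $130.00 + $85.00 + $39.00 = $384.00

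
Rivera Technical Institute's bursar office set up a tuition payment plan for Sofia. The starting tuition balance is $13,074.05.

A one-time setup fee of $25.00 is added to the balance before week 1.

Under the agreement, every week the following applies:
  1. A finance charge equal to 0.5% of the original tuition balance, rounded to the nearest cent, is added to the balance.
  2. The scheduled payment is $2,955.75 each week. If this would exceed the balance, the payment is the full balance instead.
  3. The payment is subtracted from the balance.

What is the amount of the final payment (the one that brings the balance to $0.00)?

Week 1: opening $13,099.05; interest $65.37 → $13,164.42; payment $2,955.75; balance $10,208.67
Week 2: opening $10,208.67; interest $65.37 → $10,274.04; payment $2,955.75; balance $7,318.29
Week 3: opening $7,318.29; interest $65.37 → $7,383.66; payment $2,955.75; balance $4,427.91
Week 4: opening $4,427.91; interest $65.37 → $4,493.28; payment $2,955.75; balance $1,537.53
Week 5: opening $1,537.53; interest $65.37 → $1,602.90; payment $1,602.90; balance $0.00

$1,602.90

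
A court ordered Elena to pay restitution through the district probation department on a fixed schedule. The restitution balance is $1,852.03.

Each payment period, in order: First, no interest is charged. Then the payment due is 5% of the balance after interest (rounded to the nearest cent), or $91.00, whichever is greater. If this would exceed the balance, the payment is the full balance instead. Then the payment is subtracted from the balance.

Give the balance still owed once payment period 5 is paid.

$1,395.43

Payment period 1: opening $1,852.03; payment $92.60; balance $1,759.43
Payment period 2: opening $1,759.43; payment $91.00; balance $1,668.43
Payment period 3: opening $1,668.43; payment $91.00; balance $1,577.43
Payment period 4: opening $1,577.43; payment $91.00; balance $1,486.43
Payment period 5: opening $1,486.43; payment $91.00; balance $1,395.43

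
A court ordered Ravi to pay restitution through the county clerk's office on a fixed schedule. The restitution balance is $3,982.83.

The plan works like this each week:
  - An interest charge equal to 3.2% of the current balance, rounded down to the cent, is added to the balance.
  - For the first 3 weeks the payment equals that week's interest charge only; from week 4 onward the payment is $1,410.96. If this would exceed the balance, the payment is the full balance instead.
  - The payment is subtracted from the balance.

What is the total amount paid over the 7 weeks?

Week 1: opening $3,982.83; interest $127.45 → $4,110.28; payment $127.45; balance $3,982.83
Week 2: opening $3,982.83; interest $127.45 → $4,110.28; payment $127.45; balance $3,982.83
Week 3: opening $3,982.83; interest $127.45 → $4,110.28; payment $127.45; balance $3,982.83
Week 4: opening $3,982.83; interest $127.45 → $4,110.28; payment $1,410.96; balance $2,699.32
Week 5: opening $2,699.32; interest $86.37 → $2,785.69; payment $1,410.96; balance $1,374.73
Week 6: opening $1,374.73; interest $43.99 → $1,418.72; payment $1,410.96; balance $7.76
Week 7: opening $7.76; interest $0.24 → $8.00; payment $8.00; balance $0.00
Total paid: $4,623.23

$4,623.23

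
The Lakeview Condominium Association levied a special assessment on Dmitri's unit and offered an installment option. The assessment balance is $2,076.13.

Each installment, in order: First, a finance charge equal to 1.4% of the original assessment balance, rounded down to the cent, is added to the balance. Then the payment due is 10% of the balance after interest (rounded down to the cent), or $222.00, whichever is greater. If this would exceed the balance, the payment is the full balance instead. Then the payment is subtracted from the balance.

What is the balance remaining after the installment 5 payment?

# | Opening | Interest | Payment | End bal
1 | $2,076.13 | $29.06 | $222.00 | $1,883.19
2 | $1,883.19 | $29.06 | $222.00 | $1,690.25
3 | $1,690.25 | $29.06 | $222.00 | $1,497.31
4 | $1,497.31 | $29.06 | $222.00 | $1,304.37
5 | $1,304.37 | $29.06 | $222.00 | $1,111.43

$1,111.43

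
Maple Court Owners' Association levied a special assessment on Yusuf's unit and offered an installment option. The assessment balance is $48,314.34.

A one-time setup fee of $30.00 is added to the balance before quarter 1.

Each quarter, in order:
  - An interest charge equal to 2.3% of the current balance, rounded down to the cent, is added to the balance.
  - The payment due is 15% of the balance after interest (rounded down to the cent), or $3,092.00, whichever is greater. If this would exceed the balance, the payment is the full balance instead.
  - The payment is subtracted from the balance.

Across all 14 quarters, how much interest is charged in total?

# | Opening | Interest | Payment | End bal
1 | $48,344.34 | $1,111.91 | $7,418.43 | $42,037.82
2 | $42,037.82 | $966.86 | $6,450.70 | $36,553.98
3 | $36,553.98 | $840.74 | $5,609.20 | $31,785.52
4 | $31,785.52 | $731.06 | $4,877.48 | $27,639.10
5 | $27,639.10 | $635.69 | $4,241.21 | $24,033.58
6 | $24,033.58 | $552.77 | $3,687.95 | $20,898.40
7 | $20,898.40 | $480.66 | $3,206.85 | $18,172.21
8 | $18,172.21 | $417.96 | $3,092.00 | $15,498.17
9 | $15,498.17 | $356.45 | $3,092.00 | $12,762.62
10 | $12,762.62 | $293.54 | $3,092.00 | $9,964.16
11 | $9,964.16 | $229.17 | $3,092.00 | $7,101.33
12 | $7,101.33 | $163.33 | $3,092.00 | $4,172.66
13 | $4,172.66 | $95.97 | $3,092.00 | $1,176.63
14 | $1,176.63 | $27.06 | $1,203.69 | $0.00
Total interest: $1,111.91 + $966.86 + $840.74 + $731.06 + $635.69 + $552.77 + $480.66 + $417.96 + $356.45 + $293.54 + $229.17 + $163.33 + $95.97 + $27.06 = $6,903.17

$6,903.17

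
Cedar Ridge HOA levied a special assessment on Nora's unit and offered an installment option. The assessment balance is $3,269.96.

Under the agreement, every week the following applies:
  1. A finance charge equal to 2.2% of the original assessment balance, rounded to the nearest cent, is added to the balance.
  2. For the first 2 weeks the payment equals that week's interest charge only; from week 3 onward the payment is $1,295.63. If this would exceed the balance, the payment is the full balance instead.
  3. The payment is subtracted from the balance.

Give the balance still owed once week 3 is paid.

$2,046.27

Week 1: opening $3,269.96; interest $71.94 → $3,341.90; payment $71.94; balance $3,269.96
Week 2: opening $3,269.96; interest $71.94 → $3,341.90; payment $71.94; balance $3,269.96
Week 3: opening $3,269.96; interest $71.94 → $3,341.90; payment $1,295.63; balance $2,046.27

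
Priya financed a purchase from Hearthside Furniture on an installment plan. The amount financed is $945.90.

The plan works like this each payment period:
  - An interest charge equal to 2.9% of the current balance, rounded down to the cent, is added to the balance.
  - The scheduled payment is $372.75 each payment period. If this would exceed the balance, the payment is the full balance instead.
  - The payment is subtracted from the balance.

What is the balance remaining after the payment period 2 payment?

$245.24

Payment period 1: $945.90 +$27.43 interest = $973.33; pay $372.75 → $600.58
Payment period 2: $600.58 +$17.41 interest = $617.99; pay $372.75 → $245.24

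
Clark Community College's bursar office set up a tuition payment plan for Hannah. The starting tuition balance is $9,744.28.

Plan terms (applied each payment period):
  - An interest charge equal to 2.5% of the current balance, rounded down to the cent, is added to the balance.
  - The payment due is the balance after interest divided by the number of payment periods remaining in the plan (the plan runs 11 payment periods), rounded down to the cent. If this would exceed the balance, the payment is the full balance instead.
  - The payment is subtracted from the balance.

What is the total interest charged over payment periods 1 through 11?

$1,590.51

Payment period 1: $9,744.28 +$243.60 interest = $9,987.88; pay $907.98 → $9,079.90
Payment period 2: $9,079.90 +$226.99 interest = $9,306.89; pay $930.68 → $8,376.21
Payment period 3: $8,376.21 +$209.40 interest = $8,585.61; pay $953.95 → $7,631.66
Payment period 4: $7,631.66 +$190.79 interest = $7,822.45; pay $977.80 → $6,844.65
Payment period 5: $6,844.65 +$171.11 interest = $7,015.76; pay $1,002.25 → $6,013.51
Payment period 6: $6,013.51 +$150.33 interest = $6,163.84; pay $1,027.30 → $5,136.54
Payment period 7: $5,136.54 +$128.41 interest = $5,264.95; pay $1,052.99 → $4,211.96
Payment period 8: $4,211.96 +$105.29 interest = $4,317.25; pay $1,079.31 → $3,237.94
Payment period 9: $3,237.94 +$80.94 interest = $3,318.88; pay $1,106.29 → $2,212.59
Payment period 10: $2,212.59 +$55.31 interest = $2,267.90; pay $1,133.95 → $1,133.95
Payment period 11: $1,133.95 +$28.34 interest = $1,162.29; pay $1,162.29 → $0.00
Total interest: $243.60 + $226.99 + $209.40 + $190.79 + $171.11 + $150.33 + $128.41 + $105.29 + $80.94 + $55.31 + $28.34 = $1,590.51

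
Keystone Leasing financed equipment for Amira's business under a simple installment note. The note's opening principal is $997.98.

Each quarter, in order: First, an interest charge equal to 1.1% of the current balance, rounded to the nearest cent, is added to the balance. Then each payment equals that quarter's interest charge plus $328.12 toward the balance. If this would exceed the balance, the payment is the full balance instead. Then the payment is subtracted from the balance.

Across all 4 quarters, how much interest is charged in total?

$22.26

Quarter 1: $997.98 +$10.98 interest = $1,008.96; pay $339.10 → $669.86
Quarter 2: $669.86 +$7.37 interest = $677.23; pay $335.49 → $341.74
Quarter 3: $341.74 +$3.76 interest = $345.50; pay $331.88 → $13.62
Quarter 4: $13.62 +$0.15 interest = $13.77; pay $13.77 → $0.00
Total interest: $10.98 + $7.37 + $3.76 + $0.15 = $22.26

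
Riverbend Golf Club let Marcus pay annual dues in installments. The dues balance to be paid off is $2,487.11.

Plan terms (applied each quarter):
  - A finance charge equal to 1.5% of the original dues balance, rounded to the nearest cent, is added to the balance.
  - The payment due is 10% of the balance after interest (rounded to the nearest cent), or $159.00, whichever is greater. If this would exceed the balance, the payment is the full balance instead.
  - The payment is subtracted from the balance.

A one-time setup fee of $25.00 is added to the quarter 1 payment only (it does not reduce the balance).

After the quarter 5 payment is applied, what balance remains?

$1,606.12

Quarter 1: opening $2,487.11; interest $37.31 → $2,524.42; payment $252.44 (+ $25.00 fee); balance $2,271.98
Quarter 2: opening $2,271.98; interest $37.31 → $2,309.29; payment $230.93; balance $2,078.36
Quarter 3: opening $2,078.36; interest $37.31 → $2,115.67; payment $211.57; balance $1,904.10
Quarter 4: opening $1,904.10; interest $37.31 → $1,941.41; payment $194.14; balance $1,747.27
Quarter 5: opening $1,747.27; interest $37.31 → $1,784.58; payment $178.46; balance $1,606.12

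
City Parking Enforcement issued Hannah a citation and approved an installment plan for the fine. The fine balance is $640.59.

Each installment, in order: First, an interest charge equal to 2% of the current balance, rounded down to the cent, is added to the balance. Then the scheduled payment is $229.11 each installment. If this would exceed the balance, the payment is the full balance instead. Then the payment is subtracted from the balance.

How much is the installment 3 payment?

Installment 1: opening $640.59; interest $12.81 → $653.40; payment $229.11; balance $424.29
Installment 2: opening $424.29; interest $8.48 → $432.77; payment $229.11; balance $203.66
Installment 3: opening $203.66; interest $4.07 → $207.73; payment $207.73; balance $0.00

$207.73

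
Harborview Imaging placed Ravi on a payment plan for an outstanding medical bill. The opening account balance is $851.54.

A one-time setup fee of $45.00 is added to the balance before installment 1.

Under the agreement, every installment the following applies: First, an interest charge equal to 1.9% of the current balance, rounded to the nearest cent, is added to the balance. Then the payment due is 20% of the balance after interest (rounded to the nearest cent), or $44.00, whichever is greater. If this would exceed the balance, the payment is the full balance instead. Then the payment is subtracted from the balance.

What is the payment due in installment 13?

$7.29

# | Opening | Interest | Payment | End bal
1 | $896.54 | $17.03 | $182.71 | $730.86
2 | $730.86 | $13.89 | $148.95 | $595.80
3 | $595.80 | $11.32 | $121.42 | $485.70
4 | $485.70 | $9.23 | $98.99 | $395.94
5 | $395.94 | $7.52 | $80.69 | $322.77
6 | $322.77 | $6.13 | $65.78 | $263.12
7 | $263.12 | $5.00 | $53.62 | $214.50
8 | $214.50 | $4.08 | $44.00 | $174.58
9 | $174.58 | $3.32 | $44.00 | $133.90
10 | $133.90 | $2.54 | $44.00 | $92.44
11 | $92.44 | $1.76 | $44.00 | $50.20
12 | $50.20 | $0.95 | $44.00 | $7.15
13 | $7.15 | $0.14 | $7.29 | $0.00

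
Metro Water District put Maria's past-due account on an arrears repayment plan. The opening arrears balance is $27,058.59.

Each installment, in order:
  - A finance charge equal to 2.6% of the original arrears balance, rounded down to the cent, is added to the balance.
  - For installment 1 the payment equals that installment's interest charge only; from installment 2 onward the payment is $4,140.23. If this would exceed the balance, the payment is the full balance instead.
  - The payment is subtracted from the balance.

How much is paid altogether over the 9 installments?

# | Opening | Interest | Payment | End bal
1 | $27,058.59 | $703.52 | $703.52 | $27,058.59
2 | $27,058.59 | $703.52 | $4,140.23 | $23,621.88
3 | $23,621.88 | $703.52 | $4,140.23 | $20,185.17
4 | $20,185.17 | $703.52 | $4,140.23 | $16,748.46
5 | $16,748.46 | $703.52 | $4,140.23 | $13,311.75
6 | $13,311.75 | $703.52 | $4,140.23 | $9,875.04
7 | $9,875.04 | $703.52 | $4,140.23 | $6,438.33
8 | $6,438.33 | $703.52 | $4,140.23 | $3,001.62
9 | $3,001.62 | $703.52 | $3,705.14 | $0.00
Total paid: $33,390.27

$33,390.27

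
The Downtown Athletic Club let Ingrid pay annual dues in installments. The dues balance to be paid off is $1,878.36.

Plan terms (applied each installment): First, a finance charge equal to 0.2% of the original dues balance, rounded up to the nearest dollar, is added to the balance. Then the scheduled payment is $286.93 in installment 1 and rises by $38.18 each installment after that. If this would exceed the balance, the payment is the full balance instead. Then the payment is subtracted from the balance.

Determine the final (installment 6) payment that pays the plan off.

Installment 1: $1,878.36 +$4.00 interest = $1,882.36; pay $286.93 → $1,595.43
Installment 2: $1,595.43 +$4.00 interest = $1,599.43; pay $325.11 → $1,274.32
Installment 3: $1,274.32 +$4.00 interest = $1,278.32; pay $363.29 → $915.03
Installment 4: $915.03 +$4.00 interest = $919.03; pay $401.47 → $517.56
Installment 5: $517.56 +$4.00 interest = $521.56; pay $439.65 → $81.91
Installment 6: $81.91 +$4.00 interest = $85.91; pay $85.91 → $0.00

$85.91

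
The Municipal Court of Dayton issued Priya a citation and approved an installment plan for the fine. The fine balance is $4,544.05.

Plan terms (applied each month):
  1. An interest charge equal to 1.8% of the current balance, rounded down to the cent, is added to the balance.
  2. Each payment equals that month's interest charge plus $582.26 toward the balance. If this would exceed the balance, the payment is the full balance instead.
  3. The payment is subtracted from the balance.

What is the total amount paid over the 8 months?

$4,904.90

Month 1: $4,544.05 +$81.79 interest = $4,625.84; pay $664.05 → $3,961.79
Month 2: $3,961.79 +$71.31 interest = $4,033.10; pay $653.57 → $3,379.53
Month 3: $3,379.53 +$60.83 interest = $3,440.36; pay $643.09 → $2,797.27
Month 4: $2,797.27 +$50.35 interest = $2,847.62; pay $632.61 → $2,215.01
Month 5: $2,215.01 +$39.87 interest = $2,254.88; pay $622.13 → $1,632.75
Month 6: $1,632.75 +$29.38 interest = $1,662.13; pay $611.64 → $1,050.49
Month 7: $1,050.49 +$18.90 interest = $1,069.39; pay $601.16 → $468.23
Month 8: $468.23 +$8.42 interest = $476.65; pay $476.65 → $0.00
Total paid: $4,904.90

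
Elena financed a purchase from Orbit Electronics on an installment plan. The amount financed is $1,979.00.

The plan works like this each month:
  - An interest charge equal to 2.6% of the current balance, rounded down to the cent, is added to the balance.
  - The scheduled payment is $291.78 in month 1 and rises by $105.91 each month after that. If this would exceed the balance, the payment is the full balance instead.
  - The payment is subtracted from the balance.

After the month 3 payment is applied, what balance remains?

$918.62

Month 1: opening $1,979.00; interest $51.45 → $2,030.45; payment $291.78; balance $1,738.67
Month 2: opening $1,738.67; interest $45.20 → $1,783.87; payment $397.69; balance $1,386.18
Month 3: opening $1,386.18; interest $36.04 → $1,422.22; payment $503.60; balance $918.62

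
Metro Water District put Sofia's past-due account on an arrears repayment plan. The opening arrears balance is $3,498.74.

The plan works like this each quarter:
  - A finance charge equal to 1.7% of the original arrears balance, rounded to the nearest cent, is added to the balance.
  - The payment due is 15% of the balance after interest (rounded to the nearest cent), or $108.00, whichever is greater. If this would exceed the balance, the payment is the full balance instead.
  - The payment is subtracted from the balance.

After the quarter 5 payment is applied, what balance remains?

Quarter 1: $3,498.74 +$59.48 interest = $3,558.22; pay $533.73 → $3,024.49
Quarter 2: $3,024.49 +$59.48 interest = $3,083.97; pay $462.60 → $2,621.37
Quarter 3: $2,621.37 +$59.48 interest = $2,680.85; pay $402.13 → $2,278.72
Quarter 4: $2,278.72 +$59.48 interest = $2,338.20; pay $350.73 → $1,987.47
Quarter 5: $1,987.47 +$59.48 interest = $2,046.95; pay $307.04 → $1,739.91

$1,739.91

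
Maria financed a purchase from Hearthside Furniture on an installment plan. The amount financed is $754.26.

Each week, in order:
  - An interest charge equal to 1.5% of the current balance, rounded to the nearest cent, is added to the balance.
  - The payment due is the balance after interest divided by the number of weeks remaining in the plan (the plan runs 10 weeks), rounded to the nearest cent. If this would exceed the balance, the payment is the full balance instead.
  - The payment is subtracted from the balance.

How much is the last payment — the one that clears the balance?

# | Opening | Interest | Payment | End bal
1 | $754.26 | $11.31 | $76.56 | $689.01
2 | $689.01 | $10.34 | $77.71 | $621.64
3 | $621.64 | $9.32 | $78.87 | $552.09
4 | $552.09 | $8.28 | $80.05 | $480.32
5 | $480.32 | $7.20 | $81.25 | $406.27
6 | $406.27 | $6.09 | $82.47 | $329.89
7 | $329.89 | $4.95 | $83.71 | $251.13
8 | $251.13 | $3.77 | $84.97 | $169.93
9 | $169.93 | $2.55 | $86.24 | $86.24
10 | $86.24 | $1.29 | $87.53 | $0.00

$87.53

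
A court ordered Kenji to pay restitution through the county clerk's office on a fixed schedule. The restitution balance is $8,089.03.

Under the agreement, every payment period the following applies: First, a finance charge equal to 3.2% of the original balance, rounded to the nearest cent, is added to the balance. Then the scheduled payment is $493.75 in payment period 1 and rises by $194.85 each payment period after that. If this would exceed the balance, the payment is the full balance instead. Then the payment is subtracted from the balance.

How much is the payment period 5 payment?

$1,273.15

Payment period 1: opening $8,089.03; interest $258.85 → $8,347.88; payment $493.75; balance $7,854.13
Payment period 2: opening $7,854.13; interest $258.85 → $8,112.98; payment $688.60; balance $7,424.38
Payment period 3: opening $7,424.38; interest $258.85 → $7,683.23; payment $883.45; balance $6,799.78
Payment period 4: opening $6,799.78; interest $258.85 → $7,058.63; payment $1,078.30; balance $5,980.33
Payment period 5: opening $5,980.33; interest $258.85 → $6,239.18; payment $1,273.15; balance $4,966.03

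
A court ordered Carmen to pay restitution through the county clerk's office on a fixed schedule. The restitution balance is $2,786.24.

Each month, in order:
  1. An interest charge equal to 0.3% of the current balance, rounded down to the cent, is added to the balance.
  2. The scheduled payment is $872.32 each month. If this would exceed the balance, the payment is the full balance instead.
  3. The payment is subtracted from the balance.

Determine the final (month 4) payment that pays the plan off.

$187.10

# | Opening | Interest | Payment | End bal
1 | $2,786.24 | $8.35 | $872.32 | $1,922.27
2 | $1,922.27 | $5.76 | $872.32 | $1,055.71
3 | $1,055.71 | $3.16 | $872.32 | $186.55
4 | $186.55 | $0.55 | $187.10 | $0.00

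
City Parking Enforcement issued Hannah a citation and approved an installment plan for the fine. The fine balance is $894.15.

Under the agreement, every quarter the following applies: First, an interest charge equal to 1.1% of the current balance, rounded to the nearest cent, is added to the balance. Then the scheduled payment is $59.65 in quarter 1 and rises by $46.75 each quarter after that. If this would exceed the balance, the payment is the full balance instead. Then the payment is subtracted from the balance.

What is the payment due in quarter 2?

Quarter 1: opening $894.15; interest $9.84 → $903.99; payment $59.65; balance $844.34
Quarter 2: opening $844.34; interest $9.29 → $853.63; payment $106.40; balance $747.23

$106.40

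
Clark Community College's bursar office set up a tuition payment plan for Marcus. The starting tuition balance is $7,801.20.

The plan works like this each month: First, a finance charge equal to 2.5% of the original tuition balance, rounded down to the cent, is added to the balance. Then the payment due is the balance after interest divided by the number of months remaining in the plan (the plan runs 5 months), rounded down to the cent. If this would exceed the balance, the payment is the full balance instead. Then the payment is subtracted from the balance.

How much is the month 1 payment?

# | Opening | Interest | Payment | End bal
1 | $7,801.20 | $195.03 | $1,599.24 | $6,396.99

$1,599.24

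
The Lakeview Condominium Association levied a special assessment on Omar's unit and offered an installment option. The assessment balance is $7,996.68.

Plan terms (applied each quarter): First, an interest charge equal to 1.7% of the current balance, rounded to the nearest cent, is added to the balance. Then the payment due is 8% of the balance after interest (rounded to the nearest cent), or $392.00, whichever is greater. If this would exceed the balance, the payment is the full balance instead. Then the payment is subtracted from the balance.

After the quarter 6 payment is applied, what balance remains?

# | Opening | Interest | Payment | End bal
1 | $7,996.68 | $135.94 | $650.61 | $7,482.01
2 | $7,482.01 | $127.19 | $608.74 | $7,000.46
3 | $7,000.46 | $119.01 | $569.56 | $6,549.91
4 | $6,549.91 | $111.35 | $532.90 | $6,128.36
5 | $6,128.36 | $104.18 | $498.60 | $5,733.94
6 | $5,733.94 | $97.48 | $466.51 | $5,364.91

$5,364.91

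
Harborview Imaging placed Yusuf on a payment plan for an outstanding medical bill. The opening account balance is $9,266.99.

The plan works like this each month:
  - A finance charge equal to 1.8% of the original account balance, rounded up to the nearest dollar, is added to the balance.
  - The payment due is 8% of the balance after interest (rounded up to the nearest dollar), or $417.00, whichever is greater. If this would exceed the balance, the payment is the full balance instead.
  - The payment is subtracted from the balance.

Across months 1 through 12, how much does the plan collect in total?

Month 1: $9,266.99 +$167.00 interest = $9,433.99; pay $755.00 → $8,678.99
Month 2: $8,678.99 +$167.00 interest = $8,845.99; pay $708.00 → $8,137.99
Month 3: $8,137.99 +$167.00 interest = $8,304.99; pay $665.00 → $7,639.99
Month 4: $7,639.99 +$167.00 interest = $7,806.99; pay $625.00 → $7,181.99
Month 5: $7,181.99 +$167.00 interest = $7,348.99; pay $588.00 → $6,760.99
Month 6: $6,760.99 +$167.00 interest = $6,927.99; pay $555.00 → $6,372.99
Month 7: $6,372.99 +$167.00 interest = $6,539.99; pay $524.00 → $6,015.99
Month 8: $6,015.99 +$167.00 interest = $6,182.99; pay $495.00 → $5,687.99
Month 9: $5,687.99 +$167.00 interest = $5,854.99; pay $469.00 → $5,385.99
Month 10: $5,385.99 +$167.00 interest = $5,552.99; pay $445.00 → $5,107.99
Month 11: $5,107.99 +$167.00 interest = $5,274.99; pay $422.00 → $4,852.99
Month 12: $4,852.99 +$167.00 interest = $5,019.99; pay $417.00 → $4,602.99
Total paid: $6,668.00

$6,668.00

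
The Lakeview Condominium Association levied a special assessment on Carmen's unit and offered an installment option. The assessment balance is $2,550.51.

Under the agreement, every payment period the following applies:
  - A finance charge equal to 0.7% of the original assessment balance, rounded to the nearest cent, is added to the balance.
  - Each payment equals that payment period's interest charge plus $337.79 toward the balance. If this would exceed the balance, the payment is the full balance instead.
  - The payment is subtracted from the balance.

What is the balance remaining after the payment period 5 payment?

# | Opening | Interest | Payment | End bal
1 | $2,550.51 | $17.85 | $355.64 | $2,212.72
2 | $2,212.72 | $17.85 | $355.64 | $1,874.93
3 | $1,874.93 | $17.85 | $355.64 | $1,537.14
4 | $1,537.14 | $17.85 | $355.64 | $1,199.35
5 | $1,199.35 | $17.85 | $355.64 | $861.56

$861.56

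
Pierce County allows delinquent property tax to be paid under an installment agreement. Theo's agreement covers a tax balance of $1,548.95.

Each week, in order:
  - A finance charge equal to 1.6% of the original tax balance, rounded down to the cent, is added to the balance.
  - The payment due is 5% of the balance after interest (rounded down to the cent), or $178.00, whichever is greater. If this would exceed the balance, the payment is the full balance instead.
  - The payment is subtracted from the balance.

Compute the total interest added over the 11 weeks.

Week 1: opening $1,548.95; interest $24.78 → $1,573.73; payment $178.00; balance $1,395.73
Week 2: opening $1,395.73; interest $24.78 → $1,420.51; payment $178.00; balance $1,242.51
Week 3: opening $1,242.51; interest $24.78 → $1,267.29; payment $178.00; balance $1,089.29
Week 4: opening $1,089.29; interest $24.78 → $1,114.07; payment $178.00; balance $936.07
Week 5: opening $936.07; interest $24.78 → $960.85; payment $178.00; balance $782.85
Week 6: opening $782.85; interest $24.78 → $807.63; payment $178.00; balance $629.63
Week 7: opening $629.63; interest $24.78 → $654.41; payment $178.00; balance $476.41
Week 8: opening $476.41; interest $24.78 → $501.19; payment $178.00; balance $323.19
Week 9: opening $323.19; interest $24.78 → $347.97; payment $178.00; balance $169.97
Week 10: opening $169.97; interest $24.78 → $194.75; payment $178.00; balance $16.75
Week 11: opening $16.75; interest $24.78 → $41.53; payment $41.53; balance $0.00
Total interest: $24.78 + $24.78 + $24.78 + $24.78 + $24.78 + $24.78 + $24.78 + $24.78 + $24.78 + $24.78 + $24.78 = $272.58

$272.58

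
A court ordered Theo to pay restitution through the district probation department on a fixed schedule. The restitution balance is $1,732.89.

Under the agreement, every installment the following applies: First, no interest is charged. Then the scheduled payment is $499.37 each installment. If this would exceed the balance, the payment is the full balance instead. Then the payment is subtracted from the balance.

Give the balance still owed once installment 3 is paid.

$234.78

Installment 1: opening $1,732.89; payment $499.37; balance $1,233.52
Installment 2: opening $1,233.52; payment $499.37; balance $734.15
Installment 3: opening $734.15; payment $499.37; balance $234.78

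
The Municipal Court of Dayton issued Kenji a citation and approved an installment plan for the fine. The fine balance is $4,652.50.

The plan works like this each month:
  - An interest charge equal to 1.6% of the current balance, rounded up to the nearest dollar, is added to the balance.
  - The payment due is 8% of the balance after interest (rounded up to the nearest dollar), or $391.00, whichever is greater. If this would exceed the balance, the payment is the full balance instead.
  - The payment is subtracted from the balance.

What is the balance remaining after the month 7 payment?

$2,331.50

# | Opening | Interest | Payment | End bal
1 | $4,652.50 | $75.00 | $391.00 | $4,336.50
2 | $4,336.50 | $70.00 | $391.00 | $4,015.50
3 | $4,015.50 | $65.00 | $391.00 | $3,689.50
4 | $3,689.50 | $60.00 | $391.00 | $3,358.50
5 | $3,358.50 | $54.00 | $391.00 | $3,021.50
6 | $3,021.50 | $49.00 | $391.00 | $2,679.50
7 | $2,679.50 | $43.00 | $391.00 | $2,331.50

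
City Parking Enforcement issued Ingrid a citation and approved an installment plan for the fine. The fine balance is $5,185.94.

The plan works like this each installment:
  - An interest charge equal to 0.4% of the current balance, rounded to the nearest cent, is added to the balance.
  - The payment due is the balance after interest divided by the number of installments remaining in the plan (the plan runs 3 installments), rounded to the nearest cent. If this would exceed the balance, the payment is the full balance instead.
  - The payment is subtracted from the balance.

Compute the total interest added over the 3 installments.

# | Opening | Interest | Payment | End bal
1 | $5,185.94 | $20.74 | $1,735.56 | $3,471.12
2 | $3,471.12 | $13.88 | $1,742.50 | $1,742.50
3 | $1,742.50 | $6.97 | $1,749.47 | $0.00
Total interest: $20.74 + $13.88 + $6.97 = $41.59

$41.59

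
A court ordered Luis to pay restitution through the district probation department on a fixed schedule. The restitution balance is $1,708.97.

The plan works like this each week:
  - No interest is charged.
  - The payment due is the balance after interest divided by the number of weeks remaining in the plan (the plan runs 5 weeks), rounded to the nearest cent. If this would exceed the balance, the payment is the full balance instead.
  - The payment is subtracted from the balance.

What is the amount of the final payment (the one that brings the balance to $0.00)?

$341.79

Week 1: $1,708.97 − $341.79 → $1,367.18
Week 2: $1,367.18 − $341.80 → $1,025.38
Week 3: $1,025.38 − $341.79 → $683.59
Week 4: $683.59 − $341.80 → $341.79
Week 5: $341.79 − $341.79 → $0.00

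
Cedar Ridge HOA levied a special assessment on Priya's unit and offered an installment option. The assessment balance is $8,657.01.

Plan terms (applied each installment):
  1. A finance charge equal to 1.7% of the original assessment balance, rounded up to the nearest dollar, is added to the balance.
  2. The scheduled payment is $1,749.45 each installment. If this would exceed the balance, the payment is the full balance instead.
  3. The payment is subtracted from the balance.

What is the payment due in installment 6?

$797.76

Installment 1: $8,657.01 +$148.00 interest = $8,805.01; pay $1,749.45 → $7,055.56
Installment 2: $7,055.56 +$148.00 interest = $7,203.56; pay $1,749.45 → $5,454.11
Installment 3: $5,454.11 +$148.00 interest = $5,602.11; pay $1,749.45 → $3,852.66
Installment 4: $3,852.66 +$148.00 interest = $4,000.66; pay $1,749.45 → $2,251.21
Installment 5: $2,251.21 +$148.00 interest = $2,399.21; pay $1,749.45 → $649.76
Installment 6: $649.76 +$148.00 interest = $797.76; pay $797.76 → $0.00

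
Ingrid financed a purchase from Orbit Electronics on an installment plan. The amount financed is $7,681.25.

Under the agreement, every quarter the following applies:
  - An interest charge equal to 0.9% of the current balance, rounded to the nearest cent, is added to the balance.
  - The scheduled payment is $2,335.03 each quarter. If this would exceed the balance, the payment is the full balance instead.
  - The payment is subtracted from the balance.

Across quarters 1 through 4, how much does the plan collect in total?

$7,834.68

Quarter 1: $7,681.25 +$69.13 interest = $7,750.38; pay $2,335.03 → $5,415.35
Quarter 2: $5,415.35 +$48.74 interest = $5,464.09; pay $2,335.03 → $3,129.06
Quarter 3: $3,129.06 +$28.16 interest = $3,157.22; pay $2,335.03 → $822.19
Quarter 4: $822.19 +$7.40 interest = $829.59; pay $829.59 → $0.00
Total paid: $7,834.68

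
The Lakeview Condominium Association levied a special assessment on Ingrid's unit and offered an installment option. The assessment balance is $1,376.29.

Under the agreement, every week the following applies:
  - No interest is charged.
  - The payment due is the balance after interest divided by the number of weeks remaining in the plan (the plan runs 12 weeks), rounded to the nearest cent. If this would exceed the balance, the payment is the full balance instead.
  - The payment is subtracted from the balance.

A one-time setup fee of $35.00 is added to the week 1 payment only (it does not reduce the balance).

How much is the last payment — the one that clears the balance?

$114.69

Week 1: $1,376.29 − $114.69 (+ $35.00 fee) → $1,261.60
Week 2: $1,261.60 − $114.69 → $1,146.91
Week 3: $1,146.91 − $114.69 → $1,032.22
Week 4: $1,032.22 − $114.69 → $917.53
Week 5: $917.53 − $114.69 → $802.84
Week 6: $802.84 − $114.69 → $688.15
Week 7: $688.15 − $114.69 → $573.46
Week 8: $573.46 − $114.69 → $458.77
Week 9: $458.77 − $114.69 → $344.08
Week 10: $344.08 − $114.69 → $229.39
Week 11: $229.39 − $114.70 → $114.69
Week 12: $114.69 − $114.69 → $0.00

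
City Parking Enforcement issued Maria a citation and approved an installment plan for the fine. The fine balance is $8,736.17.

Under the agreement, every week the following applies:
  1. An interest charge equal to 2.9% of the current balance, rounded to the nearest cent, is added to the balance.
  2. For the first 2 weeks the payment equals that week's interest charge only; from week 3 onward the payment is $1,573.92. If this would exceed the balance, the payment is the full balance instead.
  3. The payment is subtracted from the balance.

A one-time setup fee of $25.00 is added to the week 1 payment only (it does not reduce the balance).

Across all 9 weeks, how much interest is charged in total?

$1,435.90

Week 1: opening $8,736.17; interest $253.35 → $8,989.52; payment $253.35 (+ $25.00 fee); balance $8,736.17
Week 2: opening $8,736.17; interest $253.35 → $8,989.52; payment $253.35; balance $8,736.17
Week 3: opening $8,736.17; interest $253.35 → $8,989.52; payment $1,573.92; balance $7,415.60
Week 4: opening $7,415.60; interest $215.05 → $7,630.65; payment $1,573.92; balance $6,056.73
Week 5: opening $6,056.73; interest $175.65 → $6,232.38; payment $1,573.92; balance $4,658.46
Week 6: opening $4,658.46; interest $135.10 → $4,793.56; payment $1,573.92; balance $3,219.64
Week 7: opening $3,219.64; interest $93.37 → $3,313.01; payment $1,573.92; balance $1,739.09
Week 8: opening $1,739.09; interest $50.43 → $1,789.52; payment $1,573.92; balance $215.60
Week 9: opening $215.60; interest $6.25 → $221.85; payment $221.85; balance $0.00
Total interest: $253.35 + $253.35 + $253.35 + $215.05 + $175.65 + $135.10 + $93.37 + $50.43 + $6.25 = $1,435.90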